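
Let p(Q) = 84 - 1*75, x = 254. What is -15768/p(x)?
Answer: -1752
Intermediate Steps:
p(Q) = 9 (p(Q) = 84 - 75 = 9)
-15768/p(x) = -15768/9 = -15768*1/9 = -1752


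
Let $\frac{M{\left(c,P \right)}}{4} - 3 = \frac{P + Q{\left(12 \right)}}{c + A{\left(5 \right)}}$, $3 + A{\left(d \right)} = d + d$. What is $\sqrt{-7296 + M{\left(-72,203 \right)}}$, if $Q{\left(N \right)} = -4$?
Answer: $\frac{4 i \sqrt{1926665}}{65} \approx 85.418 i$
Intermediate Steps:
$A{\left(d \right)} = -3 + 2 d$ ($A{\left(d \right)} = -3 + \left(d + d\right) = -3 + 2 d$)
$M{\left(c,P \right)} = 12 + \frac{4 \left(-4 + P\right)}{7 + c}$ ($M{\left(c,P \right)} = 12 + 4 \frac{P - 4}{c + \left(-3 + 2 \cdot 5\right)} = 12 + 4 \frac{-4 + P}{c + \left(-3 + 10\right)} = 12 + 4 \frac{-4 + P}{c + 7} = 12 + 4 \frac{-4 + P}{7 + c} = 12 + \frac{4 \left(-4 + P\right)}{7 + c}$)
$\sqrt{-7296 + M{\left(-72,203 \right)}} = \sqrt{-7296 + \frac{4 \left(17 + 203 + 3 \left(-72\right)\right)}{7 - 72}} = \sqrt{-7296 + \frac{4 \left(17 + 203 - 216\right)}{-65}} = \sqrt{-7296 + 4 \left(- \frac{1}{65}\right) 4} = \sqrt{-7296 - \frac{16}{65}} = \sqrt{- \frac{474256}{65}} = \frac{4 i \sqrt{1926665}}{65}$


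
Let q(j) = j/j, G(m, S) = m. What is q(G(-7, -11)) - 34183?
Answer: -34182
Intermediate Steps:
q(j) = 1
q(G(-7, -11)) - 34183 = 1 - 34183 = -34182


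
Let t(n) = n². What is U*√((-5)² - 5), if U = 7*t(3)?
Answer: 126*√5 ≈ 281.74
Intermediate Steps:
U = 63 (U = 7*3² = 7*9 = 63)
U*√((-5)² - 5) = 63*√((-5)² - 5) = 63*√(25 - 5) = 63*√20 = 63*(2*√5) = 126*√5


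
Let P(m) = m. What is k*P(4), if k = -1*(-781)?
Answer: 3124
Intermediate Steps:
k = 781
k*P(4) = 781*4 = 3124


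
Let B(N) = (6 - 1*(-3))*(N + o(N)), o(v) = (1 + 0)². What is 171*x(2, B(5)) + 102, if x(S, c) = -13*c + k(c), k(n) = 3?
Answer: -119427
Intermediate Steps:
o(v) = 1 (o(v) = 1² = 1)
B(N) = 9 + 9*N (B(N) = (6 - 1*(-3))*(N + 1) = (6 + 3)*(1 + N) = 9*(1 + N) = 9 + 9*N)
x(S, c) = 3 - 13*c (x(S, c) = -13*c + 3 = 3 - 13*c)
171*x(2, B(5)) + 102 = 171*(3 - 13*(9 + 9*5)) + 102 = 171*(3 - 13*(9 + 45)) + 102 = 171*(3 - 13*54) + 102 = 171*(3 - 702) + 102 = 171*(-699) + 102 = -119529 + 102 = -119427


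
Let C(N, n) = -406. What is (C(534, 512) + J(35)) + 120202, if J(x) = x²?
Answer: 121021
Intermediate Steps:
(C(534, 512) + J(35)) + 120202 = (-406 + 35²) + 120202 = (-406 + 1225) + 120202 = 819 + 120202 = 121021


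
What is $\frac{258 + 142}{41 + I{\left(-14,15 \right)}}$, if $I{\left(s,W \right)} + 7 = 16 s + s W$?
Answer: $-1$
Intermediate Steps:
$I{\left(s,W \right)} = -7 + 16 s + W s$ ($I{\left(s,W \right)} = -7 + \left(16 s + s W\right) = -7 + \left(16 s + W s\right) = -7 + 16 s + W s$)
$\frac{258 + 142}{41 + I{\left(-14,15 \right)}} = \frac{258 + 142}{41 + \left(-7 + 16 \left(-14\right) + 15 \left(-14\right)\right)} = \frac{400}{41 - 441} = \frac{400}{-400} = 400 \left(- \frac{1}{400}\right) = -1$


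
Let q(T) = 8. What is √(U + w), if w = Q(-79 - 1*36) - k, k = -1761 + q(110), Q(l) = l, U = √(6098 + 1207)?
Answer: √(1638 + √7305) ≈ 41.515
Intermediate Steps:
U = √7305 ≈ 85.469
k = -1753 (k = -1761 + 8 = -1753)
w = 1638 (w = (-79 - 1*36) - 1*(-1753) = (-79 - 36) + 1753 = -115 + 1753 = 1638)
√(U + w) = √(√7305 + 1638) = √(1638 + √7305)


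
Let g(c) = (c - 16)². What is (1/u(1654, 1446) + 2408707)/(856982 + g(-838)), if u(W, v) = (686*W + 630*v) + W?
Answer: 4931292849547/3247592996844 ≈ 1.5184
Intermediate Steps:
u(W, v) = 630*v + 687*W (u(W, v) = (630*v + 686*W) + W = 630*v + 687*W)
g(c) = (-16 + c)²
(1/u(1654, 1446) + 2408707)/(856982 + g(-838)) = (1/(630*1446 + 687*1654) + 2408707)/(856982 + (-16 - 838)²) = (1/(910980 + 1136298) + 2408707)/(856982 + (-854)²) = (1/2047278 + 2408707)/(856982 + 729316) = (1/2047278 + 2408707)/1586298 = (4931292849547/2047278)*(1/1586298) = 4931292849547/3247592996844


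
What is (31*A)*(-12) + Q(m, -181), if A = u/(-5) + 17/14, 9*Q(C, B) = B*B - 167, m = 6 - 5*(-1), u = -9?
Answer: 787576/315 ≈ 2500.2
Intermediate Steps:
m = 11 (m = 6 + 5 = 11)
Q(C, B) = -167/9 + B**2/9 (Q(C, B) = (B*B - 167)/9 = (B**2 - 167)/9 = (-167 + B**2)/9 = -167/9 + B**2/9)
A = 211/70 (A = -9/(-5) + 17/14 = -9*(-1/5) + 17*(1/14) = 9/5 + 17/14 = 211/70 ≈ 3.0143)
(31*A)*(-12) + Q(m, -181) = (31*(211/70))*(-12) + (-167/9 + (1/9)*(-181)**2) = (6541/70)*(-12) + (-167/9 + (1/9)*32761) = -39246/35 + (-167/9 + 32761/9) = -39246/35 + 32594/9 = 787576/315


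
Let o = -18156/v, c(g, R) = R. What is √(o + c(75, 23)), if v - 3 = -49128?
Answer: √250653435/3275 ≈ 4.8342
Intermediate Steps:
v = -49125 (v = 3 - 49128 = -49125)
o = 6052/16375 (o = -18156/(-49125) = -18156*(-1/49125) = 6052/16375 ≈ 0.36959)
√(o + c(75, 23)) = √(6052/16375 + 23) = √(382677/16375) = √250653435/3275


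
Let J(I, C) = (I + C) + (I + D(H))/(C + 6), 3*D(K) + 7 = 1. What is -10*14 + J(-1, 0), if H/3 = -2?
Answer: -283/2 ≈ -141.50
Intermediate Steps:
H = -6 (H = 3*(-2) = -6)
D(K) = -2 (D(K) = -7/3 + (⅓)*1 = -7/3 + ⅓ = -2)
J(I, C) = C + I + (-2 + I)/(6 + C) (J(I, C) = (I + C) + (I - 2)/(C + 6) = (C + I) + (-2 + I)/(6 + C) = C + I + (-2 + I)/(6 + C))
-10*14 + J(-1, 0) = -10*14 + (-2 + 0² + 6*0 + 7*(-1) + 0*(-1))/(6 + 0) = -140 + (-2 + 0 + 0 - 7 + 0)/6 = -140 + (⅙)*(-9) = -140 - 3/2 = -283/2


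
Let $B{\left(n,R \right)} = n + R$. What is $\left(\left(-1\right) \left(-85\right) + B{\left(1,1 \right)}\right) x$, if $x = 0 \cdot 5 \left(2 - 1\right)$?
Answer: $0$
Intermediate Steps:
$B{\left(n,R \right)} = R + n$
$x = 0$ ($x = 0 \cdot 1 = 0$)
$\left(\left(-1\right) \left(-85\right) + B{\left(1,1 \right)}\right) x = \left(\left(-1\right) \left(-85\right) + \left(1 + 1\right)\right) 0 = \left(85 + 2\right) 0 = 87 \cdot 0 = 0$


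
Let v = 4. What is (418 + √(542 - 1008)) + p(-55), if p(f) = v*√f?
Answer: 418 + I*√466 + 4*I*√55 ≈ 418.0 + 51.252*I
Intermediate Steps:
p(f) = 4*√f
(418 + √(542 - 1008)) + p(-55) = (418 + √(542 - 1008)) + 4*√(-55) = (418 + √(-466)) + 4*(I*√55) = (418 + I*√466) + 4*I*√55 = 418 + I*√466 + 4*I*√55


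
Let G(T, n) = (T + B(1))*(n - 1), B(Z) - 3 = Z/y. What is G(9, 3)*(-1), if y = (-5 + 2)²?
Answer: -218/9 ≈ -24.222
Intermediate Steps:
y = 9 (y = (-3)² = 9)
B(Z) = 3 + Z/9
G(T, n) = (-1 + n)*(28/9 + T) (G(T, n) = (T + (3 + (⅑)*1))*(n - 1) = (T + (3 + ⅑))*(-1 + n) = (T + 28/9)*(-1 + n) = (28/9 + T)*(-1 + n) = (-1 + n)*(28/9 + T))
G(9, 3)*(-1) = (-28/9 - 1*9 + (28/9)*3 + 9*3)*(-1) = (-28/9 - 9 + 28/3 + 27)*(-1) = (218/9)*(-1) = -218/9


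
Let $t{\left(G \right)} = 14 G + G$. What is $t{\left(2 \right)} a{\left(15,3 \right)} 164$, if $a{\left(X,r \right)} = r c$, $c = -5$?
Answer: $-73800$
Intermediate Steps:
$a{\left(X,r \right)} = - 5 r$ ($a{\left(X,r \right)} = r \left(-5\right) = - 5 r$)
$t{\left(G \right)} = 15 G$
$t{\left(2 \right)} a{\left(15,3 \right)} 164 = 15 \cdot 2 \left(\left(-5\right) 3\right) 164 = 30 \left(-15\right) 164 = \left(-450\right) 164 = -73800$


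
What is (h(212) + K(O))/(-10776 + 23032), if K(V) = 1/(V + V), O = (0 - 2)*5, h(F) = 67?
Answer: 1339/245120 ≈ 0.0054626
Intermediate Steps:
O = -10 (O = -2*5 = -10)
K(V) = 1/(2*V)
(h(212) + K(O))/(-10776 + 23032) = (67 + (½)/(-10))/(-10776 + 23032) = (67 + (½)*(-⅒))/12256 = (67 - 1/20)*(1/12256) = (1339/20)*(1/12256) = 1339/245120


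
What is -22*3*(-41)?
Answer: 2706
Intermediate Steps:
-22*3*(-41) = -66*(-41) = 2706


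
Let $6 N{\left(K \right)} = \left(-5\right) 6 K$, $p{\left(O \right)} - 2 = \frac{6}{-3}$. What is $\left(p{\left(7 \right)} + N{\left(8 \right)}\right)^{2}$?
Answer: $1600$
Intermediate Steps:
$p{\left(O \right)} = 0$ ($p{\left(O \right)} = 2 + \frac{6}{-3} = 2 + 6 \left(- \frac{1}{3}\right) = 2 - 2 = 0$)
$N{\left(K \right)} = - 5 K$ ($N{\left(K \right)} = \frac{\left(-5\right) 6 K}{6} = \frac{\left(-30\right) K}{6} = - 5 K$)
$\left(p{\left(7 \right)} + N{\left(8 \right)}\right)^{2} = \left(0 - 40\right)^{2} = \left(-40\right)^{2} = 1600$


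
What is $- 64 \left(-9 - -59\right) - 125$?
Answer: $-3325$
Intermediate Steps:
$- 64 \left(-9 - -59\right) - 125 = - 64 \left(-9 + 59\right) - 125 = \left(-64\right) 50 - 125 = -3200 - 125 = -3325$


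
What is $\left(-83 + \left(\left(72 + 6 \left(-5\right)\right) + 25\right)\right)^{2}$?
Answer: $256$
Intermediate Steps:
$\left(-83 + \left(\left(72 + 6 \left(-5\right)\right) + 25\right)\right)^{2} = \left(-83 + \left(\left(72 - 30\right) + 25\right)\right)^{2} = \left(-83 + \left(42 + 25\right)\right)^{2} = \left(-83 + 67\right)^{2} = \left(-16\right)^{2} = 256$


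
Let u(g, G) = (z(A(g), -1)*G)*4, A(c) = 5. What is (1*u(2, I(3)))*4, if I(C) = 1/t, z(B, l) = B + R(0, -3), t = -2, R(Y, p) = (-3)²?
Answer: -112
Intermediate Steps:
R(Y, p) = 9
z(B, l) = 9 + B (z(B, l) = B + 9 = 9 + B)
I(C) = -½ (I(C) = 1/(-2) = -½)
u(g, G) = 56*G (u(g, G) = ((9 + 5)*G)*4 = (14*G)*4 = 56*G)
(1*u(2, I(3)))*4 = (1*(56*(-½)))*4 = (1*(-28))*4 = -28*4 = -112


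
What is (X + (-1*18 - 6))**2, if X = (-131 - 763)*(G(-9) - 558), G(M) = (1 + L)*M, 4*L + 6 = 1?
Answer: 987306538689/4 ≈ 2.4683e+11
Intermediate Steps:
L = -5/4 (L = -3/2 + (1/4)*1 = -3/2 + 1/4 = -5/4 ≈ -1.2500)
G(M) = -M/4 (G(M) = (1 - 5/4)*M = -M/4)
X = 993681/2 (X = (-131 - 763)*(-1/4*(-9) - 558) = -894*(9/4 - 558) = -894*(-2223/4) = 993681/2 ≈ 4.9684e+5)
(X + (-1*18 - 6))**2 = (993681/2 + (-1*18 - 6))**2 = (993681/2 + (-18 - 6))**2 = (993681/2 - 24)**2 = (993633/2)**2 = 987306538689/4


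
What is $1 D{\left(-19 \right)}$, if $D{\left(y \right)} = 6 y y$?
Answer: $2166$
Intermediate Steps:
$D{\left(y \right)} = 6 y^{2}$
$1 D{\left(-19 \right)} = 1 \cdot 6 \left(-19\right)^{2} = 1 \cdot 6 \cdot 361 = 1 \cdot 2166 = 2166$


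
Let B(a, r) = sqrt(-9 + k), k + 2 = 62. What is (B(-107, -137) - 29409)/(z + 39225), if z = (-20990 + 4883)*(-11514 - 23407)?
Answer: -9803/187503924 + sqrt(51)/562511772 ≈ -5.2269e-5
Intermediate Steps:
k = 60 (k = -2 + 62 = 60)
B(a, r) = sqrt(51) (B(a, r) = sqrt(-9 + 60) = sqrt(51))
z = 562472547 (z = -16107*(-34921) = 562472547)
(B(-107, -137) - 29409)/(z + 39225) = (sqrt(51) - 29409)/(562472547 + 39225) = (-29409 + sqrt(51))/562511772 = (-29409 + sqrt(51))*(1/562511772) = -9803/187503924 + sqrt(51)/562511772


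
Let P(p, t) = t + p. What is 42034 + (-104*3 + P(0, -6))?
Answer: 41716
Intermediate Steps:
P(p, t) = p + t
42034 + (-104*3 + P(0, -6)) = 42034 + (-104*3 + (0 - 6)) = 42034 + (-312 - 6) = 42034 - 318 = 41716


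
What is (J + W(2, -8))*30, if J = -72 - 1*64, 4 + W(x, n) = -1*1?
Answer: -4230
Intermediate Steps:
W(x, n) = -5 (W(x, n) = -4 - 1*1 = -4 - 1 = -5)
J = -136 (J = -72 - 64 = -136)
(J + W(2, -8))*30 = (-136 - 5)*30 = -141*30 = -4230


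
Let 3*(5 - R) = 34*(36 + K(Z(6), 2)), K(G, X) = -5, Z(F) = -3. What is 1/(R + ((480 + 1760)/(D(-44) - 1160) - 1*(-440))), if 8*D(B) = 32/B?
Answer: 5469/501703 ≈ 0.010901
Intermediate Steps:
D(B) = 4/B (D(B) = (32/B)/8 = 4/B)
R = -1039/3 (R = 5 - 34*(36 - 5)/3 = 5 - 34*31/3 = 5 - 1/3*1054 = 5 - 1054/3 = -1039/3 ≈ -346.33)
1/(R + ((480 + 1760)/(D(-44) - 1160) - 1*(-440))) = 1/(-1039/3 + ((480 + 1760)/(4/(-44) - 1160) - 1*(-440))) = 1/(-1039/3 + (2240/(4*(-1/44) - 1160) + 440)) = 1/(-1039/3 + (2240/(-1/11 - 1160) + 440)) = 1/(-1039/3 + (2240/(-12761/11) + 440)) = 1/(-1039/3 + (2240*(-11/12761) + 440)) = 1/(-1039/3 + (-3520/1823 + 440)) = 1/(-1039/3 + 798600/1823) = 1/(501703/5469) = 5469/501703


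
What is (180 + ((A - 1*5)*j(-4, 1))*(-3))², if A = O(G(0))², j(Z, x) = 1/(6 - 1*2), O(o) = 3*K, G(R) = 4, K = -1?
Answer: 31329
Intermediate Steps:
O(o) = -3 (O(o) = 3*(-1) = -3)
j(Z, x) = ¼ (j(Z, x) = 1/(6 - 2) = 1/4 = ¼)
A = 9 (A = (-3)² = 9)
(180 + ((A - 1*5)*j(-4, 1))*(-3))² = (180 + ((9 - 1*5)*(¼))*(-3))² = (180 + ((9 - 5)*(¼))*(-3))² = (180 + (4*(¼))*(-3))² = (180 + 1*(-3))² = (180 - 3)² = 177² = 31329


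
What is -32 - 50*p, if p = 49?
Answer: -2482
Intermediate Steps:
-32 - 50*p = -32 - 50*49 = -32 - 2450 = -2482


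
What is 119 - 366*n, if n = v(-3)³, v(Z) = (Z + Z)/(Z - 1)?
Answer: -4465/4 ≈ -1116.3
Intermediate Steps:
v(Z) = 2*Z/(-1 + Z) (v(Z) = (2*Z)/(-1 + Z) = 2*Z/(-1 + Z))
n = 27/8 (n = (2*(-3)/(-1 - 3))³ = (2*(-3)/(-4))³ = (2*(-3)*(-¼))³ = (3/2)³ = 27/8 ≈ 3.3750)
119 - 366*n = 119 - 366*27/8 = 119 - 4941/4 = -4465/4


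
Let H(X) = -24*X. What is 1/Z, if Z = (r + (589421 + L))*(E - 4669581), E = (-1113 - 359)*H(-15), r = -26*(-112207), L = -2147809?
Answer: -1/7066090661994 ≈ -1.4152e-13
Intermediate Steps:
r = 2917382
E = -529920 (E = (-1113 - 359)*(-24*(-15)) = -1472*360 = -529920)
Z = -7066090661994 (Z = (2917382 + (589421 - 2147809))*(-529920 - 4669581) = (2917382 - 1558388)*(-5199501) = 1358994*(-5199501) = -7066090661994)
1/Z = 1/(-7066090661994) = -1/7066090661994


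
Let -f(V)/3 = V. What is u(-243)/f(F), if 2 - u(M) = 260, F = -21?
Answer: -86/21 ≈ -4.0952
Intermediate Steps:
u(M) = -258 (u(M) = 2 - 1*260 = 2 - 260 = -258)
f(V) = -3*V
u(-243)/f(F) = -258/((-3*(-21))) = -258/63 = -258*1/63 = -86/21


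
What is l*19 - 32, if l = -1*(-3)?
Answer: 25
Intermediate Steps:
l = 3
l*19 - 32 = 3*19 - 32 = 57 - 32 = 25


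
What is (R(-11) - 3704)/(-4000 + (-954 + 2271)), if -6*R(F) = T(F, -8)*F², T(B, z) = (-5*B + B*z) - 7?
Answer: 19340/8049 ≈ 2.4028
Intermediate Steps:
T(B, z) = -7 - 5*B + B*z
R(F) = -F²*(-7 - 13*F)/6 (R(F) = -(-7 - 5*F + F*(-8))*F²/6 = -(-7 - 5*F - 8*F)*F²/6 = -(-7 - 13*F)*F²/6 = -F²*(-7 - 13*F)/6)
(R(-11) - 3704)/(-4000 + (-954 + 2271)) = ((⅙)*(-11)²*(7 + 13*(-11)) - 3704)/(-4000 + (-954 + 2271)) = ((⅙)*121*(7 - 143) - 3704)/(-4000 + 1317) = ((⅙)*121*(-136) - 3704)/(-2683) = (-8228/3 - 3704)*(-1/2683) = -19340/3*(-1/2683) = 19340/8049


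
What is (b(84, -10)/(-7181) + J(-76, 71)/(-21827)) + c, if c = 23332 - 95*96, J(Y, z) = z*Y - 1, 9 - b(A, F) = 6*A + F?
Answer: 2227633773596/156739687 ≈ 14212.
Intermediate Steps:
b(A, F) = 9 - F - 6*A (b(A, F) = 9 - (6*A + F) = 9 - (F + 6*A) = 9 + (-F - 6*A) = 9 - F - 6*A)
J(Y, z) = -1 + Y*z (J(Y, z) = Y*z - 1 = -1 + Y*z)
c = 14212 (c = 23332 - 1*9120 = 23332 - 9120 = 14212)
(b(84, -10)/(-7181) + J(-76, 71)/(-21827)) + c = ((9 - 1*(-10) - 6*84)/(-7181) + (-1 - 76*71)/(-21827)) + 14212 = ((9 + 10 - 504)*(-1/7181) + (-1 - 5396)*(-1/21827)) + 14212 = (-485*(-1/7181) - 5397*(-1/21827)) + 14212 = (485/7181 + 5397/21827) + 14212 = 49341952/156739687 + 14212 = 2227633773596/156739687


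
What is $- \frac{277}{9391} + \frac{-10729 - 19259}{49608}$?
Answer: $- \frac{8204409}{12940798} \approx -0.634$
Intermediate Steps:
$- \frac{277}{9391} + \frac{-10729 - 19259}{49608} = \left(-277\right) \frac{1}{9391} - \frac{833}{1378} = - \frac{277}{9391} - \frac{833}{1378} = - \frac{8204409}{12940798}$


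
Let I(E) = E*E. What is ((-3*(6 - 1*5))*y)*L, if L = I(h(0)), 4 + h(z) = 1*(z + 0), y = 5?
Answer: -240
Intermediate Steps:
h(z) = -4 + z (h(z) = -4 + 1*(z + 0) = -4 + 1*z = -4 + z)
I(E) = E²
L = 16 (L = (-4 + 0)² = (-4)² = 16)
((-3*(6 - 1*5))*y)*L = (-3*(6 - 1*5)*5)*16 = (-3*(6 - 5)*5)*16 = (-3*1*5)*16 = -3*5*16 = -15*16 = -240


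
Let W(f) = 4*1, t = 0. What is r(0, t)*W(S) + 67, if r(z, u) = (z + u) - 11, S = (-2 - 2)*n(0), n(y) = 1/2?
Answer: 23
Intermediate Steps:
n(y) = 1/2
S = -2 (S = (-2 - 2)*(1/2) = -4*1/2 = -2)
W(f) = 4
r(z, u) = -11 + u + z (r(z, u) = (u + z) - 11 = -11 + u + z)
r(0, t)*W(S) + 67 = (-11 + 0 + 0)*4 + 67 = -11*4 + 67 = -44 + 67 = 23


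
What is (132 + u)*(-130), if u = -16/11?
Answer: -186680/11 ≈ -16971.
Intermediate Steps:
u = -16/11 (u = -16*1/11 = -16/11 ≈ -1.4545)
(132 + u)*(-130) = (132 - 16/11)*(-130) = (1436/11)*(-130) = -186680/11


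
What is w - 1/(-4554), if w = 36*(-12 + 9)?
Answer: -491831/4554 ≈ -108.00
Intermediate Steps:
w = -108 (w = 36*(-3) = -108)
w - 1/(-4554) = -108 - 1/(-4554) = -108 - 1*(-1/4554) = -108 + 1/4554 = -491831/4554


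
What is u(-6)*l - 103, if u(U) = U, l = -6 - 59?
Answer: 287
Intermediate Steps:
l = -65
u(-6)*l - 103 = -6*(-65) - 103 = 390 - 103 = 287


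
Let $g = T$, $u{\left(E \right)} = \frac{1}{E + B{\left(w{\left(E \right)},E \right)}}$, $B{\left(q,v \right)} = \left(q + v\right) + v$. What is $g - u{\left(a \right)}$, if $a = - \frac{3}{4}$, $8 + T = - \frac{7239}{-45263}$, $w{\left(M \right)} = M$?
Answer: $- \frac{1019332}{135789} \approx -7.5067$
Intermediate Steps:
$B{\left(q,v \right)} = q + 2 v$
$T = - \frac{354865}{45263}$ ($T = -8 - \frac{7239}{-45263} = -8 - - \frac{7239}{45263} = -8 + \frac{7239}{45263} = - \frac{354865}{45263} \approx -7.8401$)
$a = - \frac{3}{4}$ ($a = \left(-3\right) \frac{1}{4} = - \frac{3}{4} \approx -0.75$)
$u{\left(E \right)} = \frac{1}{4 E}$ ($u{\left(E \right)} = \frac{1}{E + \left(E + 2 E\right)} = \frac{1}{E + 3 E} = \frac{1}{4 E}$)
$g = - \frac{354865}{45263} \approx -7.8401$
$g - u{\left(a \right)} = - \frac{354865}{45263} - \frac{1}{4 \left(- \frac{3}{4}\right)} = - \frac{354865}{45263} - \frac{1}{4} \left(- \frac{4}{3}\right) = - \frac{354865}{45263} - - \frac{1}{3} = - \frac{354865}{45263} + \frac{1}{3} = - \frac{1019332}{135789}$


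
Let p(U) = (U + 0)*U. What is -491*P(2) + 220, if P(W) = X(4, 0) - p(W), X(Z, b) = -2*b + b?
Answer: 2184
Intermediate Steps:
X(Z, b) = -b
p(U) = U² (p(U) = U*U = U²)
P(W) = -W² (P(W) = -1*0 - W² = 0 - W² = -W²)
-491*P(2) + 220 = -(-491)*2² + 220 = -(-491)*4 + 220 = -491*(-4) + 220 = 1964 + 220 = 2184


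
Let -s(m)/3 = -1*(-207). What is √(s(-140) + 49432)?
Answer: √48811 ≈ 220.93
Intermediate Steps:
s(m) = -621 (s(m) = -(-3)*(-207) = -3*207 = -621)
√(s(-140) + 49432) = √(-621 + 49432) = √48811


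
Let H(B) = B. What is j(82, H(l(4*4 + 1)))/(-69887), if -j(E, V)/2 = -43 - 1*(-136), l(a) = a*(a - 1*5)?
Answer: 186/69887 ≈ 0.0026614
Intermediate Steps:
l(a) = a*(-5 + a) (l(a) = a*(a - 5) = a*(-5 + a))
j(E, V) = -186 (j(E, V) = -2*(-43 - 1*(-136)) = -2*(-43 + 136) = -2*93 = -186)
j(82, H(l(4*4 + 1)))/(-69887) = -186/(-69887) = -186*(-1/69887) = 186/69887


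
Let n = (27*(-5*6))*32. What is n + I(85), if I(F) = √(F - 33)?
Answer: -25920 + 2*√13 ≈ -25913.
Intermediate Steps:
I(F) = √(-33 + F)
n = -25920 (n = (27*(-30))*32 = -810*32 = -25920)
n + I(85) = -25920 + √(-33 + 85) = -25920 + √52 = -25920 + 2*√13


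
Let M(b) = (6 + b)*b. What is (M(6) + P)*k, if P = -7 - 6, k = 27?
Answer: 1593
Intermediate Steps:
P = -13
M(b) = b*(6 + b)
(M(6) + P)*k = (6*(6 + 6) - 13)*27 = (6*12 - 13)*27 = (72 - 13)*27 = 59*27 = 1593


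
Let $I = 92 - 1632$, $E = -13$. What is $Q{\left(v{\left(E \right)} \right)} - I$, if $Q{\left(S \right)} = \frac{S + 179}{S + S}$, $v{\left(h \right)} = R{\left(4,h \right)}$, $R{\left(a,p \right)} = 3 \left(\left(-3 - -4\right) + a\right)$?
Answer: $\frac{23197}{15} \approx 1546.5$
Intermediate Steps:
$R{\left(a,p \right)} = 3 + 3 a$ ($R{\left(a,p \right)} = 3 \left(\left(-3 + 4\right) + a\right) = 3 \left(1 + a\right) = 3 + 3 a$)
$v{\left(h \right)} = 15$ ($v{\left(h \right)} = 3 + 3 \cdot 4 = 3 + 12 = 15$)
$Q{\left(S \right)} = \frac{179 + S}{2 S}$
$I = -1540$ ($I = 92 - 1632 = -1540$)
$Q{\left(v{\left(E \right)} \right)} - I = \frac{179 + 15}{2 \cdot 15} - -1540 = \frac{1}{2} \cdot \frac{1}{15} \cdot 194 + 1540 = \frac{97}{15} + 1540 = \frac{23197}{15}$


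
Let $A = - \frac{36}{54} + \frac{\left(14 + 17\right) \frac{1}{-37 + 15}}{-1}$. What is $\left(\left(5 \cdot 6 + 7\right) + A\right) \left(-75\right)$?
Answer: $- \frac{62275}{22} \approx -2830.7$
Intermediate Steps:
$A = \frac{49}{66}$ ($A = \left(-36\right) \frac{1}{54} + \frac{31}{-22} \left(-1\right) = - \frac{2}{3} + 31 \left(- \frac{1}{22}\right) \left(-1\right) = - \frac{2}{3} - - \frac{31}{22} = - \frac{2}{3} + \frac{31}{22} = \frac{49}{66} \approx 0.74242$)
$\left(\left(5 \cdot 6 + 7\right) + A\right) \left(-75\right) = \left(\left(5 \cdot 6 + 7\right) + \frac{49}{66}\right) \left(-75\right) = \left(\left(30 + 7\right) + \frac{49}{66}\right) \left(-75\right) = \left(37 + \frac{49}{66}\right) \left(-75\right) = \frac{2491}{66} \left(-75\right) = - \frac{62275}{22}$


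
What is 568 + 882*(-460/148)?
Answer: -80414/37 ≈ -2173.4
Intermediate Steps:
568 + 882*(-460/148) = 568 + 882*(-460*1/148) = 568 + 882*(-115/37) = 568 - 101430/37 = -80414/37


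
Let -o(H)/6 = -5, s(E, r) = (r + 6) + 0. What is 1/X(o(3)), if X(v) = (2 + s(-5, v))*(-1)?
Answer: -1/38 ≈ -0.026316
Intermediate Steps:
s(E, r) = 6 + r (s(E, r) = (6 + r) + 0 = 6 + r)
o(H) = 30 (o(H) = -6*(-5) = 30)
X(v) = -8 - v (X(v) = (2 + (6 + v))*(-1) = (8 + v)*(-1) = -8 - v)
1/X(o(3)) = 1/(-8 - 1*30) = 1/(-8 - 30) = 1/(-38) = -1/38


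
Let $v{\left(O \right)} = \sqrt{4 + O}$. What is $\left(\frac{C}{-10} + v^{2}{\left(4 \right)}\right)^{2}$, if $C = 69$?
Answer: $\frac{121}{100} \approx 1.21$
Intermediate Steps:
$\left(\frac{C}{-10} + v^{2}{\left(4 \right)}\right)^{2} = \left(\frac{69}{-10} + \left(\sqrt{4 + 4}\right)^{2}\right)^{2} = \left(69 \left(- \frac{1}{10}\right) + \left(\sqrt{8}\right)^{2}\right)^{2} = \left(- \frac{69}{10} + \left(2 \sqrt{2}\right)^{2}\right)^{2} = \left(- \frac{69}{10} + 8\right)^{2} = \left(\frac{11}{10}\right)^{2} = \frac{121}{100}$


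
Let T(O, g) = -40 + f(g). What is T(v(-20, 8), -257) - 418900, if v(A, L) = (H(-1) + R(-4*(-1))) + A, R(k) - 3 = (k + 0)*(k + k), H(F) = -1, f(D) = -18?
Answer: -418958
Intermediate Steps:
R(k) = 3 + 2*k**2 (R(k) = 3 + (k + 0)*(k + k) = 3 + k*(2*k) = 3 + 2*k**2)
v(A, L) = 34 + A (v(A, L) = (-1 + (3 + 2*(-4*(-1))**2)) + A = (-1 + (3 + 2*4**2)) + A = (-1 + (3 + 2*16)) + A = (-1 + (3 + 32)) + A = (-1 + 35) + A = 34 + A)
T(O, g) = -58 (T(O, g) = -40 - 18 = -58)
T(v(-20, 8), -257) - 418900 = -58 - 418900 = -418958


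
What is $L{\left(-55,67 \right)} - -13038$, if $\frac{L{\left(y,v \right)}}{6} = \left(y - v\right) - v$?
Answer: $11904$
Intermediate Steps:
$L{\left(y,v \right)} = - 12 v + 6 y$ ($L{\left(y,v \right)} = 6 \left(\left(y - v\right) - v\right) = 6 \left(y - 2 v\right) = - 12 v + 6 y$)
$L{\left(-55,67 \right)} - -13038 = \left(\left(-12\right) 67 + 6 \left(-55\right)\right) - -13038 = \left(-804 - 330\right) + 13038 = -1134 + 13038 = 11904$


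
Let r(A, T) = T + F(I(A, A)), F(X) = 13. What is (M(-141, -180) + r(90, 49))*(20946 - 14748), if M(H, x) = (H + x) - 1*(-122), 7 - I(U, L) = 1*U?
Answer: -849126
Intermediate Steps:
I(U, L) = 7 - U
r(A, T) = 13 + T (r(A, T) = T + 13 = 13 + T)
M(H, x) = 122 + H + x (M(H, x) = (H + x) + 122 = 122 + H + x)
(M(-141, -180) + r(90, 49))*(20946 - 14748) = ((122 - 141 - 180) + (13 + 49))*(20946 - 14748) = (-199 + 62)*6198 = -137*6198 = -849126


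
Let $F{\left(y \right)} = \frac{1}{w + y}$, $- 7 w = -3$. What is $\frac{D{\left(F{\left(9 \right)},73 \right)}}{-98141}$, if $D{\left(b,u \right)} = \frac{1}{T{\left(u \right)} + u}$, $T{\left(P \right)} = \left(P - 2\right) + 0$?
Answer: $- \frac{1}{14132304} \approx -7.076 \cdot 10^{-8}$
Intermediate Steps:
$T{\left(P \right)} = -2 + P$ ($T{\left(P \right)} = \left(-2 + P\right) + 0 = -2 + P$)
$w = \frac{3}{7}$ ($w = \left(- \frac{1}{7}\right) \left(-3\right) = \frac{3}{7} \approx 0.42857$)
$F{\left(y \right)} = \frac{1}{\frac{3}{7} + y}$
$D{\left(b,u \right)} = \frac{1}{-2 + 2 u}$ ($D{\left(b,u \right)} = \frac{1}{\left(-2 + u\right) + u} = \frac{1}{-2 + 2 u}$)
$\frac{D{\left(F{\left(9 \right)},73 \right)}}{-98141} = \frac{\frac{1}{2} \frac{1}{-1 + 73}}{-98141} = \frac{1}{2 \cdot 72} \left(- \frac{1}{98141}\right) = \frac{1}{2} \cdot \frac{1}{72} \left(- \frac{1}{98141}\right) = \frac{1}{144} \left(- \frac{1}{98141}\right) = - \frac{1}{14132304}$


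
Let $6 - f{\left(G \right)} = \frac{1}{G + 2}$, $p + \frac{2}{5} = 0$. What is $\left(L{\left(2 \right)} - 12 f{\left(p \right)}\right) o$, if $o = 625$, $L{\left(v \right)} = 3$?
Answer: $- \frac{76875}{2} \approx -38438.0$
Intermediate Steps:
$p = - \frac{2}{5}$ ($p = - \frac{2}{5} + 0 = - \frac{2}{5} \approx -0.4$)
$f{\left(G \right)} = 6 - \frac{1}{2 + G}$ ($f{\left(G \right)} = 6 - \frac{1}{G + 2} = 6 - \frac{1}{2 + G}$)
$\left(L{\left(2 \right)} - 12 f{\left(p \right)}\right) o = \left(3 - 12 \frac{11 + 6 \left(- \frac{2}{5}\right)}{2 - \frac{2}{5}}\right) 625 = \left(3 - 12 \frac{11 - \frac{12}{5}}{\frac{8}{5}}\right) 625 = \left(3 - 12 \cdot \frac{5}{8} \cdot \frac{43}{5}\right) 625 = \left(3 - \frac{129}{2}\right) 625 = \left(- \frac{123}{2}\right) 625 = - \frac{76875}{2}$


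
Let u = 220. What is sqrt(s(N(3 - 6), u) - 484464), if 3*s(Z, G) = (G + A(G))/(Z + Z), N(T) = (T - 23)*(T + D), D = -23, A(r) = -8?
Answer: I*sqrt(2947478658)/78 ≈ 696.03*I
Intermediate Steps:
N(T) = (-23 + T)**2 (N(T) = (T - 23)*(T - 23) = (-23 + T)*(-23 + T) = (-23 + T)**2)
s(Z, G) = (-8 + G)/(6*Z) (s(Z, G) = ((G - 8)/(Z + Z))/3 = ((-8 + G)/((2*Z)))/3 = ((-8 + G)*(1/(2*Z)))/3 = ((-8 + G)/(2*Z))/3 = (-8 + G)/(6*Z))
sqrt(s(N(3 - 6), u) - 484464) = sqrt((-8 + 220)/(6*(529 + (3 - 6)**2 - 46*(3 - 6))) - 484464) = sqrt((1/6)*212/(529 + (-3)**2 - 46*(-3)) - 484464) = sqrt((1/6)*212/(529 + 9 + 138) - 484464) = sqrt((1/6)*212/676 - 484464) = sqrt((1/6)*(1/676)*212 - 484464) = sqrt(53/1014 - 484464) = sqrt(-491246443/1014) = I*sqrt(2947478658)/78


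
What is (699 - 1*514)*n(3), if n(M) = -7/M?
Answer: -1295/3 ≈ -431.67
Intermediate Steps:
(699 - 1*514)*n(3) = (699 - 1*514)*(-7/3) = (699 - 514)*(-7*⅓) = 185*(-7/3) = -1295/3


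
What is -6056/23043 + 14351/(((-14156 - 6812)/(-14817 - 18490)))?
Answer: 11014167945343/483165624 ≈ 22796.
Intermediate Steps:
-6056/23043 + 14351/(((-14156 - 6812)/(-14817 - 18490))) = -6056*1/23043 + 14351/((-20968/(-33307))) = -6056/23043 + 14351/((-20968*(-1/33307))) = -6056/23043 + 14351/(20968/33307) = -6056/23043 + 14351*(33307/20968) = -6056/23043 + 477988757/20968 = 11014167945343/483165624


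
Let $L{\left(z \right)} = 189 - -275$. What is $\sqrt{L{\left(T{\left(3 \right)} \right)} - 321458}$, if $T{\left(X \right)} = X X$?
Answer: $3 i \sqrt{35666} \approx 566.56 i$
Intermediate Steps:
$T{\left(X \right)} = X^{2}$
$L{\left(z \right)} = 464$ ($L{\left(z \right)} = 189 + 275 = 464$)
$\sqrt{L{\left(T{\left(3 \right)} \right)} - 321458} = \sqrt{464 - 321458} = \sqrt{-320994} = 3 i \sqrt{35666}$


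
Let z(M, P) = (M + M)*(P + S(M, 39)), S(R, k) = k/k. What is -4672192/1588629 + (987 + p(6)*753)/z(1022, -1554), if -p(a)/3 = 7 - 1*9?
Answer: -302853754661/102915017772 ≈ -2.9428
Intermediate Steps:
S(R, k) = 1
p(a) = 6 (p(a) = -3*(7 - 1*9) = -3*(7 - 9) = -3*(-2) = 6)
z(M, P) = 2*M*(1 + P) (z(M, P) = (M + M)*(P + 1) = (2*M)*(1 + P) = 2*M*(1 + P))
-4672192/1588629 + (987 + p(6)*753)/z(1022, -1554) = -4672192/1588629 + (987 + 6*753)/((2*1022*(1 - 1554))) = -4672192*1/1588629 + (987 + 4518)/((2*1022*(-1553))) = -667456/226947 + 5505/(-3174332) = -667456/226947 + 5505*(-1/3174332) = -667456/226947 - 5505/3174332 = -302853754661/102915017772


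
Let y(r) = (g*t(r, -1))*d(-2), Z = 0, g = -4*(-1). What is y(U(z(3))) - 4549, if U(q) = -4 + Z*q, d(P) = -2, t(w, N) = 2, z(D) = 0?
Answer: -4565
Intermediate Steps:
g = 4
U(q) = -4 (U(q) = -4 + 0*q = -4 + 0 = -4)
y(r) = -16 (y(r) = (4*2)*(-2) = 8*(-2) = -16)
y(U(z(3))) - 4549 = -16 - 4549 = -4565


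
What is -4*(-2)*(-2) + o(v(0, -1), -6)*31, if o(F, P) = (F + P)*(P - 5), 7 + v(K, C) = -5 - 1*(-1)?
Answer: 5781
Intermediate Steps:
v(K, C) = -11 (v(K, C) = -7 + (-5 - 1*(-1)) = -7 + (-5 + 1) = -7 - 4 = -11)
o(F, P) = (-5 + P)*(F + P) (o(F, P) = (F + P)*(-5 + P) = (-5 + P)*(F + P))
-4*(-2)*(-2) + o(v(0, -1), -6)*31 = -4*(-2)*(-2) + ((-6)² - 5*(-11) - 5*(-6) - 11*(-6))*31 = 8*(-2) + (36 + 55 + 30 + 66)*31 = -16 + 187*31 = -16 + 5797 = 5781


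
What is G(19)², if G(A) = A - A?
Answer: 0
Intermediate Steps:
G(A) = 0
G(19)² = 0² = 0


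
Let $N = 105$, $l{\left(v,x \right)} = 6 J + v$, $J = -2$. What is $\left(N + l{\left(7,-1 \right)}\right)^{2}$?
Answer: $10000$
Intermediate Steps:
$l{\left(v,x \right)} = -12 + v$ ($l{\left(v,x \right)} = 6 \left(-2\right) + v = -12 + v$)
$\left(N + l{\left(7,-1 \right)}\right)^{2} = \left(105 + \left(-12 + 7\right)\right)^{2} = \left(105 - 5\right)^{2} = 100^{2} = 10000$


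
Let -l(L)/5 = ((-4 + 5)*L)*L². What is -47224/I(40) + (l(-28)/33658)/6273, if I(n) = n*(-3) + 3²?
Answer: 1661788097896/3906027729 ≈ 425.44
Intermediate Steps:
I(n) = 9 - 3*n (I(n) = -3*n + 9 = 9 - 3*n)
l(L) = -5*L³ (l(L) = -5*(-4 + 5)*L*L² = -5*1*L*L² = -5*L*L² = -5*L³)
-47224/I(40) + (l(-28)/33658)/6273 = -47224/(9 - 3*40) + (-5*(-28)³/33658)/6273 = -47224/(9 - 120) + (-5*(-21952)*(1/33658))*(1/6273) = -47224/(-111) + (109760*(1/33658))*(1/6273) = -47224*(-1/111) + (54880/16829)*(1/6273) = 47224/111 + 54880/105568317 = 1661788097896/3906027729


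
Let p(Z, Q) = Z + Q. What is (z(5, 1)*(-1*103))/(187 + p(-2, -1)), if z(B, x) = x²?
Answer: -103/184 ≈ -0.55978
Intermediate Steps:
p(Z, Q) = Q + Z
(z(5, 1)*(-1*103))/(187 + p(-2, -1)) = (1²*(-1*103))/(187 + (-1 - 2)) = (1*(-103))/(187 - 3) = -103/184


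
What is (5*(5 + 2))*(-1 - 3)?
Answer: -140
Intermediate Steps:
(5*(5 + 2))*(-1 - 3) = (5*7)*(-4) = 35*(-4) = -140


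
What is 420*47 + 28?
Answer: 19768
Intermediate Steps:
420*47 + 28 = 19740 + 28 = 19768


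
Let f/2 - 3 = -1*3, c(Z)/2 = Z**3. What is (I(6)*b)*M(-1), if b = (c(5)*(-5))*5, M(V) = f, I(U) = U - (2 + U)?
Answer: 0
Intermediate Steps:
c(Z) = 2*Z**3
I(U) = -2 (I(U) = U + (-2 - U) = -2)
f = 0 (f = 6 + 2*(-1*3) = 6 + 2*(-3) = 6 - 6 = 0)
M(V) = 0
b = -6250 (b = ((2*5**3)*(-5))*5 = ((2*125)*(-5))*5 = (250*(-5))*5 = -1250*5 = -6250)
(I(6)*b)*M(-1) = -2*(-6250)*0 = 12500*0 = 0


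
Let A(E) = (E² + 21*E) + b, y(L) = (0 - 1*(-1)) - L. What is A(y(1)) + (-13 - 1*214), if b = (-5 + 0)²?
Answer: -202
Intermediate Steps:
y(L) = 1 - L (y(L) = (0 + 1) - L = 1 - L)
b = 25 (b = (-5)² = 25)
A(E) = 25 + E² + 21*E (A(E) = (E² + 21*E) + 25 = 25 + E² + 21*E)
A(y(1)) + (-13 - 1*214) = (25 + (1 - 1*1)² + 21*(1 - 1*1)) + (-13 - 1*214) = (25 + (1 - 1)² + 21*(1 - 1)) + (-13 - 214) = (25 + 0² + 21*0) - 227 = (25 + 0 + 0) - 227 = 25 - 227 = -202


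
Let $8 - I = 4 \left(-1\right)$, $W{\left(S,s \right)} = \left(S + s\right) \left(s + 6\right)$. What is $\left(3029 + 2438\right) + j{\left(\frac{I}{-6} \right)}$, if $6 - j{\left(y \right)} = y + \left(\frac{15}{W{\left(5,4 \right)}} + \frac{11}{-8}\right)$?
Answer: $\frac{131429}{24} \approx 5476.2$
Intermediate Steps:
$W{\left(S,s \right)} = \left(6 + s\right) \left(S + s\right)$ ($W{\left(S,s \right)} = \left(S + s\right) \left(6 + s\right) = \left(6 + s\right) \left(S + s\right)$)
$I = 12$ ($I = 8 - 4 \left(-1\right) = 8 - -4 = 8 + 4 = 12$)
$j{\left(y \right)} = \frac{173}{24} - y$ ($j{\left(y \right)} = 6 - \left(y + \left(\frac{15}{4^{2} + 6 \cdot 5 + 6 \cdot 4 + 5 \cdot 4} + \frac{11}{-8}\right)\right) = 6 - \left(y + \left(\frac{15}{16 + 30 + 24 + 20} + 11 \left(- \frac{1}{8}\right)\right)\right) = 6 - \left(y - \left(\frac{11}{8} - \frac{15}{90}\right)\right) = 6 - \left(y + \left(15 \cdot \frac{1}{90} - \frac{11}{8}\right)\right) = 6 - \left(y + \left(\frac{1}{6} - \frac{11}{8}\right)\right) = 6 - \left(y - \frac{29}{24}\right) = 6 - \left(- \frac{29}{24} + y\right) = \frac{173}{24} - y$)
$\left(3029 + 2438\right) + j{\left(\frac{I}{-6} \right)} = \left(3029 + 2438\right) + \left(\frac{173}{24} - \frac{12}{-6}\right) = 5467 + \left(\frac{173}{24} - 12 \left(- \frac{1}{6}\right)\right) = 5467 + \left(\frac{173}{24} - -2\right) = 5467 + \left(\frac{173}{24} + 2\right) = 5467 + \frac{221}{24} = \frac{131429}{24}$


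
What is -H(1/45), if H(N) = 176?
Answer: -176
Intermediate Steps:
-H(1/45) = -1*176 = -176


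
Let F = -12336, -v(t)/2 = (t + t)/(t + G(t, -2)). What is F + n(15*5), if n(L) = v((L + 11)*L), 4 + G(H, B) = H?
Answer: -19888857/1612 ≈ -12338.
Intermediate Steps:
G(H, B) = -4 + H
v(t) = -4*t/(-4 + 2*t) (v(t) = -2*(t + t)/(t + (-4 + t)) = -2*2*t/(-4 + 2*t) = -4*t/(-4 + 2*t))
n(L) = -2*L*(11 + L)/(-2 + L*(11 + L)) (n(L) = -2*(L + 11)*L/(-2 + (L + 11)*L) = -2*(11 + L)*L/(-2 + (11 + L)*L) = -2*L*(11 + L)/(-2 + L*(11 + L)))
F + n(15*5) = -12336 - 2*15*5*(11 + 15*5)/(-2 + (15*5)*(11 + 15*5)) = -12336 - 2*75*(11 + 75)/(-2 + 75*(11 + 75)) = -12336 - 2*75*86/(-2 + 75*86) = -12336 - 2*75*86/(-2 + 6450) = -12336 - 2*75*86/6448 = -12336 - 2*75*1/6448*86 = -12336 - 3225/1612 = -19888857/1612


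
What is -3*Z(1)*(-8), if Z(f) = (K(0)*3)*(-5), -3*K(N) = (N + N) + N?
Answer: 0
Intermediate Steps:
K(N) = -N (K(N) = -((N + N) + N)/3 = -(2*N + N)/3 = -N)
Z(f) = 0 (Z(f) = (-1*0*3)*(-5) = (0*3)*(-5) = 0*(-5) = 0)
-3*Z(1)*(-8) = -3*0*(-8) = 0*(-8) = 0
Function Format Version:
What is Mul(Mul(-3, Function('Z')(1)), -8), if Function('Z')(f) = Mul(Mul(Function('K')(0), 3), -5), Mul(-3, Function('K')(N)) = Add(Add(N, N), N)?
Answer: 0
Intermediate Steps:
Function('K')(N) = Mul(-1, N) (Function('K')(N) = Mul(Rational(-1, 3), Add(Add(N, N), N)) = Mul(Rational(-1, 3), Add(Mul(2, N), N)) = Mul(Rational(-1, 3), Mul(3, N)) = Mul(-1, N))
Function('Z')(f) = 0 (Function('Z')(f) = Mul(Mul(Mul(-1, 0), 3), -5) = Mul(Mul(0, 3), -5) = Mul(0, -5) = 0)
Mul(Mul(-3, Function('Z')(1)), -8) = Mul(Mul(-3, 0), -8) = Mul(0, -8) = 0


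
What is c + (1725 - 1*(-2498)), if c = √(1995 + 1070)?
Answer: 4223 + √3065 ≈ 4278.4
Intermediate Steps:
c = √3065 ≈ 55.362
c + (1725 - 1*(-2498)) = √3065 + (1725 - 1*(-2498)) = √3065 + (1725 + 2498) = √3065 + 4223 = 4223 + √3065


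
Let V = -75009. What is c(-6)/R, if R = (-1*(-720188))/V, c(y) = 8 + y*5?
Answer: 825099/360094 ≈ 2.2913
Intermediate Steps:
c(y) = 8 + 5*y
R = -720188/75009 (R = -1*(-720188)/(-75009) = 720188*(-1/75009) = -720188/75009 ≈ -9.6013)
c(-6)/R = (8 + 5*(-6))/(-720188/75009) = (8 - 30)*(-75009/720188) = -22*(-75009/720188) = 825099/360094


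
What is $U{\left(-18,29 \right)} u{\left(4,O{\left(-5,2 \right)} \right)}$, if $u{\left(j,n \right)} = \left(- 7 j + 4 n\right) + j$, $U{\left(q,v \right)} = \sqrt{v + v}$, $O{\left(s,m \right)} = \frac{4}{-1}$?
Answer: $- 40 \sqrt{58} \approx -304.63$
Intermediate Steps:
$O{\left(s,m \right)} = -4$ ($O{\left(s,m \right)} = 4 \left(-1\right) = -4$)
$U{\left(q,v \right)} = \sqrt{2} \sqrt{v}$ ($U{\left(q,v \right)} = \sqrt{2 v} = \sqrt{2} \sqrt{v}$)
$u{\left(j,n \right)} = - 6 j + 4 n$
$U{\left(-18,29 \right)} u{\left(4,O{\left(-5,2 \right)} \right)} = \sqrt{2} \sqrt{29} \left(\left(-6\right) 4 + 4 \left(-4\right)\right) = \sqrt{58} \left(-24 - 16\right) = \sqrt{58} \left(-40\right) = - 40 \sqrt{58}$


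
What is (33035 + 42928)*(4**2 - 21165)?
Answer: -1606541487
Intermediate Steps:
(33035 + 42928)*(4**2 - 21165) = 75963*(16 - 21165) = 75963*(-21149) = -1606541487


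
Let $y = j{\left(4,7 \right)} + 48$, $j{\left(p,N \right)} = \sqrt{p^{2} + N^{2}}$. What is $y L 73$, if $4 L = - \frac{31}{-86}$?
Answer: $\frac{13578}{43} + \frac{2263 \sqrt{65}}{344} \approx 368.8$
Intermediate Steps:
$L = \frac{31}{344}$ ($L = \frac{\left(-31\right) \frac{1}{-86}}{4} = \frac{\left(-31\right) \left(- \frac{1}{86}\right)}{4} = \frac{1}{4} \cdot \frac{31}{86} = \frac{31}{344} \approx 0.090116$)
$j{\left(p,N \right)} = \sqrt{N^{2} + p^{2}}$
$y = 48 + \sqrt{65}$ ($y = \sqrt{7^{2} + 4^{2}} + 48 = \sqrt{49 + 16} + 48 = \sqrt{65} + 48 = 48 + \sqrt{65} \approx 56.062$)
$y L 73 = \left(48 + \sqrt{65}\right) \frac{31}{344} \cdot 73 = \left(\frac{186}{43} + \frac{31 \sqrt{65}}{344}\right) 73 = \frac{13578}{43} + \frac{2263 \sqrt{65}}{344}$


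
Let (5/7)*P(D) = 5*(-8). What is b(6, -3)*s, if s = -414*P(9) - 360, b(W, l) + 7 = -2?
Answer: -205416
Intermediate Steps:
P(D) = -56 (P(D) = 7*(5*(-8))/5 = (7/5)*(-40) = -56)
b(W, l) = -9 (b(W, l) = -7 - 2 = -9)
s = 22824 (s = -414*(-56) - 360 = 23184 - 360 = 22824)
b(6, -3)*s = -9*22824 = -205416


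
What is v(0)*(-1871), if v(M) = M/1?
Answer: 0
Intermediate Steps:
v(M) = M (v(M) = M*1 = M)
v(0)*(-1871) = 0*(-1871) = 0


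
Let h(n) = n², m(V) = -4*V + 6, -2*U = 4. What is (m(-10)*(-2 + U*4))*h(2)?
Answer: -1840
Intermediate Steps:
U = -2 (U = -½*4 = -2)
m(V) = 6 - 4*V
(m(-10)*(-2 + U*4))*h(2) = ((6 - 4*(-10))*(-2 - 2*4))*2² = ((6 + 40)*(-2 - 8))*4 = (46*(-10))*4 = -460*4 = -1840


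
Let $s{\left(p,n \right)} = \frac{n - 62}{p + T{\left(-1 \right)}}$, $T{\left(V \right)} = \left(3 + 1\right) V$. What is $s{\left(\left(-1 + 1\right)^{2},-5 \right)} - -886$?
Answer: $\frac{3611}{4} \approx 902.75$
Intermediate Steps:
$T{\left(V \right)} = 4 V$
$s{\left(p,n \right)} = \frac{-62 + n}{-4 + p}$ ($s{\left(p,n \right)} = \frac{n - 62}{p + 4 \left(-1\right)} = \frac{-62 + n}{p - 4} = \frac{-62 + n}{-4 + p}$)
$s{\left(\left(-1 + 1\right)^{2},-5 \right)} - -886 = \frac{-62 - 5}{-4 + \left(-1 + 1\right)^{2}} - -886 = \frac{1}{-4 + 0^{2}} \left(-67\right) + 886 = \frac{1}{-4 + 0} \left(-67\right) + 886 = \frac{1}{-4} \left(-67\right) + 886 = \left(- \frac{1}{4}\right) \left(-67\right) + 886 = \frac{67}{4} + 886 = \frac{3611}{4}$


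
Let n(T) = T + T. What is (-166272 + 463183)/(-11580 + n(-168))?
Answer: -296911/11916 ≈ -24.917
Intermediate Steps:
n(T) = 2*T
(-166272 + 463183)/(-11580 + n(-168)) = (-166272 + 463183)/(-11580 + 2*(-168)) = 296911/(-11580 - 336) = 296911/(-11916) = 296911*(-1/11916) = -296911/11916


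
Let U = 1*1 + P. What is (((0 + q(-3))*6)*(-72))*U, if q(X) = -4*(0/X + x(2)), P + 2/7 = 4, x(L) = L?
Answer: 114048/7 ≈ 16293.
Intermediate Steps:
P = 26/7 (P = -2/7 + 4 = 26/7 ≈ 3.7143)
q(X) = -8 (q(X) = -4*(0/X + 2) = -4*(0 + 2) = -4*2 = -8)
U = 33/7 (U = 1*1 + 26/7 = 1 + 26/7 = 33/7 ≈ 4.7143)
(((0 + q(-3))*6)*(-72))*U = (((0 - 8)*6)*(-72))*(33/7) = (-8*6*(-72))*(33/7) = -48*(-72)*(33/7) = 3456*(33/7) = 114048/7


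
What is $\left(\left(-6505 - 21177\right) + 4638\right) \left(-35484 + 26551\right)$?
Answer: $205852052$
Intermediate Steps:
$\left(\left(-6505 - 21177\right) + 4638\right) \left(-35484 + 26551\right) = \left(-27682 + 4638\right) \left(-8933\right) = \left(-23044\right) \left(-8933\right) = 205852052$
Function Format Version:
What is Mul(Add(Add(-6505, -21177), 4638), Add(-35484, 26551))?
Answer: 205852052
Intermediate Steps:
Mul(Add(Add(-6505, -21177), 4638), Add(-35484, 26551)) = Mul(Add(-27682, 4638), -8933) = Mul(-23044, -8933) = 205852052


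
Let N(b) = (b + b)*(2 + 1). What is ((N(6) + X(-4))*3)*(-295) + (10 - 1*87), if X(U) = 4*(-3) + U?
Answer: -17777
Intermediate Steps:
N(b) = 6*b (N(b) = (2*b)*3 = 6*b)
X(U) = -12 + U
((N(6) + X(-4))*3)*(-295) + (10 - 1*87) = ((6*6 + (-12 - 4))*3)*(-295) + (10 - 1*87) = ((36 - 16)*3)*(-295) + (10 - 87) = (20*3)*(-295) - 77 = 60*(-295) - 77 = -17700 - 77 = -17777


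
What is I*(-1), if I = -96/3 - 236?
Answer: 268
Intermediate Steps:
I = -268 (I = -96*1/3 - 236 = -32 - 236 = -268)
I*(-1) = -268*(-1) = 268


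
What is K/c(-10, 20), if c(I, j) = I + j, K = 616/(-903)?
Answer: -44/645 ≈ -0.068217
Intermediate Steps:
K = -88/129 (K = 616*(-1/903) = -88/129 ≈ -0.68217)
K/c(-10, 20) = -88/(129*(-10 + 20)) = -88/129/10 = -88/129*1/10 = -44/645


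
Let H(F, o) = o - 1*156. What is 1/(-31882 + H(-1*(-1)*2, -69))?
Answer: -1/32107 ≈ -3.1146e-5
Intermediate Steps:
H(F, o) = -156 + o (H(F, o) = o - 156 = -156 + o)
1/(-31882 + H(-1*(-1)*2, -69)) = 1/(-31882 + (-156 - 69)) = 1/(-31882 - 225) = 1/(-32107) = -1/32107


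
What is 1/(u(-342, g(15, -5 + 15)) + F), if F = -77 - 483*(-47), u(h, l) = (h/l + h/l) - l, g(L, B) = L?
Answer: 5/112817 ≈ 4.4320e-5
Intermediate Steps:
u(h, l) = -l + 2*h/l (u(h, l) = 2*h/l - l = -l + 2*h/l)
F = 22624 (F = -77 + 22701 = 22624)
1/(u(-342, g(15, -5 + 15)) + F) = 1/((-1*15 + 2*(-342)/15) + 22624) = 1/((-15 + 2*(-342)*(1/15)) + 22624) = 1/((-15 - 228/5) + 22624) = 1/(-303/5 + 22624) = 1/(112817/5) = 5/112817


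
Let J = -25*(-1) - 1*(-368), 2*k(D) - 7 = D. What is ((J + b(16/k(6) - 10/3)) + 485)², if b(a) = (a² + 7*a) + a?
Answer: 1758238872196/2313441 ≈ 7.6001e+5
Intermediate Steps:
k(D) = 7/2 + D/2
J = 393 (J = 25 + 368 = 393)
b(a) = a² + 8*a
((J + b(16/k(6) - 10/3)) + 485)² = ((393 + (16/(7/2 + (½)*6) - 10/3)*(8 + (16/(7/2 + (½)*6) - 10/3))) + 485)² = ((393 + (16/(7/2 + 3) - 10*⅓)*(8 + (16/(7/2 + 3) - 10*⅓))) + 485)² = ((393 + (16/(13/2) - 10/3)*(8 + (16/(13/2) - 10/3))) + 485)² = ((393 + (16*(2/13) - 10/3)*(8 + (16*(2/13) - 10/3))) + 485)² = ((393 + (32/13 - 10/3)*(8 + (32/13 - 10/3))) + 485)² = ((393 - 34*(8 - 34/39)/39) + 485)² = ((393 - 34/39*278/39) + 485)² = ((393 - 9452/1521) + 485)² = (588301/1521 + 485)² = (1325986/1521)² = 1758238872196/2313441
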